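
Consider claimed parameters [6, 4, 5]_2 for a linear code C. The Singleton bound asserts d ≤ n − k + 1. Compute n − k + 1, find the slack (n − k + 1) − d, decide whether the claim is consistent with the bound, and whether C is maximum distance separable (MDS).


Singleton RHS = n − k + 1 = 3, slack = -2, bound violated (no such code; not MDS).

Singleton bound: d ≤ n − k + 1.
Here n = 6, k = 4, so n − k + 1 = 3.
Given d = 5, check d ≤ 3: NO.
Slack = (n − k + 1) − d = -2.
The slack is negative: d = 5 exceeds n − k + 1 = 3 by 2, so the Singleton bound is violated and no linear [6, 4, 5]_2 code can exist. In particular it is not MDS (MDS requires d = n − k + 1 exactly).
Description: the claimed parameters are [6, 4, 5]_2; such a code would be impossible (violates the Singleton bound).


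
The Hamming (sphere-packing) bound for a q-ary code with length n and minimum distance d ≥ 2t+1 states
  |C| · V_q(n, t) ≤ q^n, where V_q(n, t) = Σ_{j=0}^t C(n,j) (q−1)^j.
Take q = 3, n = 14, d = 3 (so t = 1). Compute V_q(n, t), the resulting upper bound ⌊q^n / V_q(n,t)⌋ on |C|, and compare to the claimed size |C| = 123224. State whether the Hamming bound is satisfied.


V_q(n, t) = 29, q^n = 4782969, Hamming bound = 164929, |C| = 123224 ≤ bound (satisfied).

Step 1: Compute V_q(n, t) = Σ_{j=0}^1 C(n, j) (q−1)^j.
  j = 0: C(14,0)·(2)^0 = 1·1 = 1.
  j = 1: C(14,1)·(2)^1 = 14·2 = 28.
  V_q(n, t) = 1 + 28 = 29.
Step 2: q^n = 3^14 = 4782969.
Step 3: Hamming bound ⌊q^n / V_q(n,t)⌋ = ⌊4782969/29⌋ = 164929.
Step 4: Compare |C| = 123224 to 164929: satisfied.
The claimed |C| lies below the Hamming bound.


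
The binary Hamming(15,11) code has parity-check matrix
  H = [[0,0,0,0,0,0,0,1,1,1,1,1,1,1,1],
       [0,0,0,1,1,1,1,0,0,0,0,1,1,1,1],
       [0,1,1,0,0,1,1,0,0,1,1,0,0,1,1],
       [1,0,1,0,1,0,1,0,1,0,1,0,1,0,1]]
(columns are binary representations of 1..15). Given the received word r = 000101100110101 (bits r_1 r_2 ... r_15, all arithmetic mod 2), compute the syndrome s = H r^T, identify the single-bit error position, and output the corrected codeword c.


s = (0, 1, 1, 0)^T, error position = 6, corrected codeword c = 000100100110101

Compute s = H r^T mod 2 one row at a time:
  s_1 = 0 + 0 + 1 + 1 + 0 + 1 + 0 + 1 = 4 ≡ 0 (mod 2).
  s_2 = 1 + 0 + 1 + 1 + 0 + 1 + 0 + 1 = 5 ≡ 1 (mod 2).
  s_3 = 0 + 0 + 1 + 1 + 1 + 1 + 0 + 1 = 5 ≡ 1 (mod 2).
  s_4 = 0 + 0 + 0 + 1 + 0 + 1 + 1 + 1 = 4 ≡ 0 (mod 2).
s = (0, 1, 1, 0)^T — this equals column 6 of H (binary 0110), so error is at position 6.
Correct: flip bit 6 of r = 000101100110101 to get c = 000100100110101.


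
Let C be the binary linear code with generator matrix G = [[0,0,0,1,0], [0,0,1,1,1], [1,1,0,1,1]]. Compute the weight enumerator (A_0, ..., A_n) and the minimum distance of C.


Weight distribution: A_0 = 1, A_1 = 1, A_2 = 1, A_3 = 3, A_4 = 2. Minimum distance d = 1.

Enumerate all 2^3 = 8 messages m ∈ F_2^3.
For each, compute codeword c = mG in F_2^5, then tally its weight.
  m = 000 → c = 00000, weight = 0.
  m = 100 → c = 00010, weight = 1.
  m = 010 → c = 00111, weight = 3.
  m = 110 → c = 00101, weight = 2.
  m = 001 → c = 11011, weight = 4.
  m = 101 → c = 11001, weight = 3.
  m = 011 → c = 11100, weight = 3.
  m = 111 → c = 11110, weight = 4.
Tally weights:
  weight 0: 1 codewords.
  weight 1: 1 codewords.
  weight 2: 1 codewords.
  weight 3: 3 codewords.
  weight 4: 2 codewords.
Minimum distance d = smallest w > 0 with A_w > 0 = 1.
Sanity: Σ A_w = 8 = 2^3 = 8 ✓.


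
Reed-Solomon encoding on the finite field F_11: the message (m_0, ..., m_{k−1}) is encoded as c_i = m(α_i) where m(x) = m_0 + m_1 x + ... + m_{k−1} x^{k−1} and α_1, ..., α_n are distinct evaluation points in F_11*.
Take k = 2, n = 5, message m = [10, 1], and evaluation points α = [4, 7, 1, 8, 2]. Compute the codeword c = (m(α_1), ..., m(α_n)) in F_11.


c = [3, 6, 0, 7, 1]

Message polynomial: m(x) = 10 + 1·x (mod 11).
For each evaluation point α_i, compute m(α_i) mod 11:
  α_1 = 4: Horner steps 1 → 3, so m(4) = 3.
  α_2 = 7: Horner steps 1 → 6, so m(7) = 6.
  α_3 = 1: Horner steps 1 → 0, so m(1) = 0.
  α_4 = 8: Horner steps 1 → 7, so m(8) = 7.
  α_5 = 2: Horner steps 1 → 1, so m(2) = 1.
Codeword c = [3, 6, 0, 7, 1] ∈ F_11^5.


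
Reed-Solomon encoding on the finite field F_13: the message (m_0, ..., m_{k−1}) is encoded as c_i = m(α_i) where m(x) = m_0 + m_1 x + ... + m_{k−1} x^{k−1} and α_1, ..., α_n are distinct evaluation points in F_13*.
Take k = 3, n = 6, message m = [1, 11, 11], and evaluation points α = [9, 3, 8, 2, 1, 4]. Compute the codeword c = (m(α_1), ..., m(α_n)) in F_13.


c = [3, 3, 0, 2, 10, 0]

Message polynomial: m(x) = 1 + 11·x + 11·x^2 (mod 13).
For each evaluation point α_i, compute m(α_i) mod 13:
  α_1 = 9: Horner steps 11 → 6 → 3, so m(9) = 3.
  α_2 = 3: Horner steps 11 → 5 → 3, so m(3) = 3.
  α_3 = 8: Horner steps 11 → 8 → 0, so m(8) = 0.
  α_4 = 2: Horner steps 11 → 7 → 2, so m(2) = 2.
  α_5 = 1: Horner steps 11 → 9 → 10, so m(1) = 10.
  α_6 = 4: Horner steps 11 → 3 → 0, so m(4) = 0.
Codeword c = [3, 3, 0, 2, 10, 0] ∈ F_13^6.


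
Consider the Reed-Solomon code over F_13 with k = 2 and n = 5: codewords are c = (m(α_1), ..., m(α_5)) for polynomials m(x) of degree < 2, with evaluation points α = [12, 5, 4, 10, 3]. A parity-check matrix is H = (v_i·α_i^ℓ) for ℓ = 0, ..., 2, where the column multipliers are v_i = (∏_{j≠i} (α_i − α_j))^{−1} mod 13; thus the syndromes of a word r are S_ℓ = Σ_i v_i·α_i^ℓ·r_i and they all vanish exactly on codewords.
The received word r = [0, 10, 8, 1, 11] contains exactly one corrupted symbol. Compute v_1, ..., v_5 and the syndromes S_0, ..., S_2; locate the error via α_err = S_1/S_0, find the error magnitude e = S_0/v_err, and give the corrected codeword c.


S = (1, 4, 3), error at position 3, error magnitude e = 4, c = [0, 10, 4, 1, 11].

Step 1: column multipliers v_i = (∏_{j≠i}(α_i − α_j))^{−1} mod 13.
  i = 1 (α = 12): (12−5)(12−4)(12−10)(12−3) = 7·8·2·9 = 1008 ≡ 7, so v_1 = 7^{−1} = 2 (mod 13).
  i = 2 (α = 5): (5−12)(5−4)(5−10)(5−3) = (−7)·1·(−5)·2 = 70 ≡ 5, so v_2 = 5^{−1} = 8 (mod 13).
  i = 3 (α = 4): (4−12)(4−5)(4−10)(4−3) = (−8)·(−1)·(−6)·1 = −48 ≡ 4, so v_3 = 4^{−1} = 10 (mod 13).
  i = 4 (α = 10): (10−12)(10−5)(10−4)(10−3) = (−2)·5·6·7 = −420 ≡ 9, so v_4 = 9^{−1} = 3 (mod 13).
  i = 5 (α = 3): (3−12)(3−5)(3−4)(3−10) = (−9)·(−2)·(−1)·(−7) = 126 ≡ 9, so v_5 = 9^{−1} = 3 (mod 13).
  v = [2, 8, 10, 3, 3].
Step 2: syndromes of r = [0, 10, 8, 1, 11] (all sums mod 13).
  S_0 = Σ v_i r_i = 2·0 + 8·10 + 10·8 + 3·1 + 3·11 = 196 ≡ 1.
  S_1 = Σ v_i α_i r_i = 2·12·0 + 8·5·10 + 10·4·8 + 3·10·1 + 3·3·11 = 849 ≡ 4.
  α_i^2 mod 13 = [1, 12, 3, 9, 9].
  S_2 = Σ v_i α_i^2 r_i = 2·1·0 + 8·12·10 + 10·3·8 + 3·9·1 + 3·9·11 = 1524 ≡ 3.
  S = (1, 4, 3) ≠ 0, so r is not a codeword (an error is present).
Step 3: locate the error. For a single error e at position i, S_ℓ = v_i·e·α_i^ℓ, so α_err = S_1/S_0.
  S_0^{−1} = 1^{−1} = 1 (mod 13), so α_err = 4·1 = 4 ≡ 4 = α_3. Error position i = 3.
  Consistency check: S_2/S_1 = 3·10 = 30 ≡ 4 = α_err ✓ (single-error assumption holds).
Step 4: error magnitude e = S_0/v_3 = S_0·∏_{j≠3}(α_3 − α_j) = 1·4 = 4 ≡ 4 (mod 13).
Step 5: correct position 3: c_3 = r_3 − e = 8 − 4 ≡ 4 (mod 13). Hence c = [0, 10, 4, 1, 11].
  Check: interpolating c through the α_i gives m(x) = 6 + 6·x (degree < 2) with m(α_i) = c_i for every i, so c is indeed a codeword.


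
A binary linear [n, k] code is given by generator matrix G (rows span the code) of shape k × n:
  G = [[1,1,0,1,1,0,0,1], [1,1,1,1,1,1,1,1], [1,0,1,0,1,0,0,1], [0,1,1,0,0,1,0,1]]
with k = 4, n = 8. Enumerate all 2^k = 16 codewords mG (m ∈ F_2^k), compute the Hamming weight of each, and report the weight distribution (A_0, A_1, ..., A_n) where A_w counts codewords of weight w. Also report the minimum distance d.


Weight distribution: A_0 = 1, A_3 = 4, A_4 = 6, A_5 = 4, A_8 = 1. Minimum distance d = 3.

Enumerate all 2^4 = 16 messages m ∈ F_2^4.
For each, compute codeword c = mG in F_2^8, then tally its weight.
  m = 0000 → c = 00000000, weight = 0.
  m = 1000 → c = 11011001, weight = 5.
  m = 0100 → c = 11111111, weight = 8.
  m = 1100 → c = 00100110, weight = 3.
  m = 0010 → c = 10101001, weight = 4.
  m = 1010 → c = 01110000, weight = 3.
  m = 0110 → c = 01010110, weight = 4.
  m = 1110 → c = 10001111, weight = 5.
  m = 0001 → c = 01100101, weight = 4.
  m = 1001 → c = 10111100, weight = 5.
  m = 0101 → c = 10011010, weight = 4.
  m = 1101 → c = 01000011, weight = 3.
  m = 0011 → c = 11001100, weight = 4.
  m = 1011 → c = 00010101, weight = 3.
  m = 0111 → c = 00110011, weight = 4.
  m = 1111 → c = 11101010, weight = 5.
Tally weights:
  weight 0: 1 codewords.
  weight 3: 4 codewords.
  weight 4: 6 codewords.
  weight 5: 4 codewords.
  weight 8: 1 codewords.
Minimum distance d = smallest w > 0 with A_w > 0 = 3.
Sanity: Σ A_w = 16 = 2^4 = 16 ✓.


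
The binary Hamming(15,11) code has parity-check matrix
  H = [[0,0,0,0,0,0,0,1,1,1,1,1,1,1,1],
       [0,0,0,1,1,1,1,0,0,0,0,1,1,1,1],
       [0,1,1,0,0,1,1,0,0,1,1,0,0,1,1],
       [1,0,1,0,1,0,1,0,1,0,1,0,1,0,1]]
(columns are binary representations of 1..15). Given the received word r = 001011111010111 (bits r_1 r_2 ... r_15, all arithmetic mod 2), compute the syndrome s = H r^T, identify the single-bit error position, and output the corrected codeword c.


s = (0, 0, 0, 1)^T, error position = 1, corrected codeword c = 101011111010111

Compute s = H r^T mod 2 one row at a time:
  s_1 = 1 + 1 + 0 + 1 + 0 + 1 + 1 + 1 = 6 ≡ 0 (mod 2).
  s_2 = 0 + 1 + 1 + 1 + 0 + 1 + 1 + 1 = 6 ≡ 0 (mod 2).
  s_3 = 0 + 1 + 1 + 1 + 0 + 1 + 1 + 1 = 6 ≡ 0 (mod 2).
  s_4 = 0 + 1 + 1 + 1 + 1 + 1 + 1 + 1 = 7 ≡ 1 (mod 2).
s = (0, 0, 0, 1)^T — this equals column 1 of H (binary 0001), so error is at position 1.
Correct: flip bit 1 of r = 001011111010111 to get c = 101011111010111.


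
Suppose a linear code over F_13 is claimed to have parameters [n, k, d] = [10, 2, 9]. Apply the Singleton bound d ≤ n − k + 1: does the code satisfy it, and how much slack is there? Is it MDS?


Singleton RHS = n − k + 1 = 9, slack = 0, bound satisfied, MDS.

Singleton bound: d ≤ n − k + 1.
Here n = 10, k = 2, so n − k + 1 = 9.
Given d = 9, check d ≤ 9: YES.
Slack = (n − k + 1) − d = 0.
The code is MDS (slack = 0).
Description: the claimed parameters are [10, 2, 9]_13; such a code would be MDS (meets Singleton bound).


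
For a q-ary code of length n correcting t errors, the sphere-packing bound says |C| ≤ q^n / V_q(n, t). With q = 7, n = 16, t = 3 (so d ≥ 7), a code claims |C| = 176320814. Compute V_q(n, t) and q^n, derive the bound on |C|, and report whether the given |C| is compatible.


V_q(n, t) = 125377, q^n = 33232930569601, Hamming bound = 265064011, |C| = 176320814 ≤ bound (satisfied).

Step 1: Compute V_q(n, t) = Σ_{j=0}^3 C(n, j) (q−1)^j.
  j = 0: C(16,0)·(6)^0 = 1·1 = 1.
  j = 1: C(16,1)·(6)^1 = 16·6 = 96.
  j = 2: C(16,2)·(6)^2 = 120·36 = 4320.
  j = 3: C(16,3)·(6)^3 = 560·216 = 120960.
  V_q(n, t) = 1 + 96 + 4320 + 120960 = 125377.
Step 2: q^n = 7^16 = 33232930569601.
Step 3: Hamming bound ⌊q^n / V_q(n,t)⌋ = ⌊33232930569601/125377⌋ = 265064011.
Step 4: Compare |C| = 176320814 to 265064011: satisfied.
The claimed |C| lies below the Hamming bound.


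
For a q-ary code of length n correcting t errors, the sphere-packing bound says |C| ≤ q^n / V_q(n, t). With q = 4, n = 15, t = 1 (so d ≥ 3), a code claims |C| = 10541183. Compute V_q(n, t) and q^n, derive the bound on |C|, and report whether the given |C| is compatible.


V_q(n, t) = 46, q^n = 1073741824, Hamming bound = 23342213, |C| = 10541183 ≤ bound (satisfied).

Step 1: Compute V_q(n, t) = Σ_{j=0}^1 C(n, j) (q−1)^j.
  j = 0: C(15,0)·(3)^0 = 1·1 = 1.
  j = 1: C(15,1)·(3)^1 = 15·3 = 45.
  V_q(n, t) = 1 + 45 = 46.
Step 2: q^n = 4^15 = 1073741824.
Step 3: Hamming bound ⌊q^n / V_q(n,t)⌋ = ⌊1073741824/46⌋ = 23342213.
Step 4: Compare |C| = 10541183 to 23342213: satisfied.
The claimed |C| lies below the Hamming bound.


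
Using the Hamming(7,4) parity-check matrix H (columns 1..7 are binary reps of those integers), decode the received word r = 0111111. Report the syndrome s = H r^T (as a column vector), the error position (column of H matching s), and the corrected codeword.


s = (0, 0, 1)^T, error position = 1, corrected codeword c = 1111111

Compute s = H r^T mod 2 one row at a time:
  s_1 = 1 + 1 + 1 + 1 = 4 ≡ 0 (mod 2).
  s_2 = 1 + 1 + 1 + 1 = 4 ≡ 0 (mod 2).
  s_3 = 0 + 1 + 1 + 1 = 3 ≡ 1 (mod 2).
s = (0, 0, 1)^T — this equals column 1 of H (binary 001), so error is at position 1.
Correct: flip bit 1 of r = 0111111 to get c = 1111111.


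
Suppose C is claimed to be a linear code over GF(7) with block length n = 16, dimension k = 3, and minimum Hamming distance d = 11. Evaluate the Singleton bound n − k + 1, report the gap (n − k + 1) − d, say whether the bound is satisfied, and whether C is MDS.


Singleton RHS = n − k + 1 = 14, slack = 3, bound satisfied, not MDS.

Singleton bound: d ≤ n − k + 1.
Here n = 16, k = 3, so n − k + 1 = 14.
Given d = 11, check d ≤ 14: YES.
Slack = (n − k + 1) − d = 3.
The code is NOT MDS (slack = 3 > 0).
Description: the claimed parameters are [16, 3, 11]_7; such a code would be non-MDS.


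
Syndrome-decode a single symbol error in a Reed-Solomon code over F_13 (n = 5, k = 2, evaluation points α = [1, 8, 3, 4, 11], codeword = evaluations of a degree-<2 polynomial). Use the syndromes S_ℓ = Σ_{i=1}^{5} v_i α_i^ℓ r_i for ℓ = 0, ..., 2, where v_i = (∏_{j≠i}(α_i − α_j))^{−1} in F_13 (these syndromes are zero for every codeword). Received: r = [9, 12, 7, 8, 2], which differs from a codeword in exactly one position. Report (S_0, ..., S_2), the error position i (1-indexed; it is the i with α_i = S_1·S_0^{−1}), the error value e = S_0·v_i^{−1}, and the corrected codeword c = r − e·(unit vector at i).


S = (1, 1, 1), error at position 1, error magnitude e = 4, c = [5, 12, 7, 8, 2].

Step 1: column multipliers v_i = (∏_{j≠i}(α_i − α_j))^{−1} mod 13.
  i = 1 (α = 1): (1−8)(1−3)(1−4)(1−11) = (−7)·(−2)·(−3)·(−10) = 420 ≡ 4, so v_1 = 4^{−1} = 10 (mod 13).
  i = 2 (α = 8): (8−1)(8−3)(8−4)(8−11) = 7·5·4·(−3) = −420 ≡ 9, so v_2 = 9^{−1} = 3 (mod 13).
  i = 3 (α = 3): (3−1)(3−8)(3−4)(3−11) = 2·(−5)·(−1)·(−8) = −80 ≡ 11, so v_3 = 11^{−1} = 6 (mod 13).
  i = 4 (α = 4): (4−1)(4−8)(4−3)(4−11) = 3·(−4)·1·(−7) = 84 ≡ 6, so v_4 = 6^{−1} = 11 (mod 13).
  i = 5 (α = 11): (11−1)(11−8)(11−3)(11−4) = 10·3·8·7 = 1680 ≡ 3, so v_5 = 3^{−1} = 9 (mod 13).
  v = [10, 3, 6, 11, 9].
Step 2: syndromes of r = [9, 12, 7, 8, 2] (all sums mod 13).
  S_0 = Σ v_i r_i = 10·9 + 3·12 + 6·7 + 11·8 + 9·2 = 274 ≡ 1.
  S_1 = Σ v_i α_i r_i = 10·1·9 + 3·8·12 + 6·3·7 + 11·4·8 + 9·11·2 = 1054 ≡ 1.
  α_i^2 mod 13 = [1, 12, 9, 3, 4].
  S_2 = Σ v_i α_i^2 r_i = 10·1·9 + 3·12·12 + 6·9·7 + 11·3·8 + 9·4·2 = 1236 ≡ 1.
  S = (1, 1, 1) ≠ 0, so r is not a codeword (an error is present).
Step 3: locate the error. For a single error e at position i, S_ℓ = v_i·e·α_i^ℓ, so α_err = S_1/S_0.
  S_0^{−1} = 1^{−1} = 1 (mod 13), so α_err = 1·1 = 1 ≡ 1 = α_1. Error position i = 1.
  Consistency check: S_2/S_1 = 1·1 = 1 ≡ 1 = α_err ✓ (single-error assumption holds).
Step 4: error magnitude e = S_0/v_1 = S_0·∏_{j≠1}(α_1 − α_j) = 1·4 = 4 ≡ 4 (mod 13).
Step 5: correct position 1: c_1 = r_1 − e = 9 − 4 ≡ 5 (mod 13). Hence c = [5, 12, 7, 8, 2].
  Check: interpolating c through the α_i gives m(x) = 4 + 1·x (degree < 2) with m(α_i) = c_i for every i, so c is indeed a codeword.


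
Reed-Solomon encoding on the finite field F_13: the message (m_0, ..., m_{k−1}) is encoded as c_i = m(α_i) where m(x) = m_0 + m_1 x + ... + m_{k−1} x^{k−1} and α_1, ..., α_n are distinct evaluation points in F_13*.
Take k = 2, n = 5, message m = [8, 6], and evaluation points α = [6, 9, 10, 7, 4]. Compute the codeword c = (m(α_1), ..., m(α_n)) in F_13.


c = [5, 10, 3, 11, 6]

Message polynomial: m(x) = 8 + 6·x (mod 13).
For each evaluation point α_i, compute m(α_i) mod 13:
  α_1 = 6: Horner steps 6 → 5, so m(6) = 5.
  α_2 = 9: Horner steps 6 → 10, so m(9) = 10.
  α_3 = 10: Horner steps 6 → 3, so m(10) = 3.
  α_4 = 7: Horner steps 6 → 11, so m(7) = 11.
  α_5 = 4: Horner steps 6 → 6, so m(4) = 6.
Codeword c = [5, 10, 3, 11, 6] ∈ F_13^5.


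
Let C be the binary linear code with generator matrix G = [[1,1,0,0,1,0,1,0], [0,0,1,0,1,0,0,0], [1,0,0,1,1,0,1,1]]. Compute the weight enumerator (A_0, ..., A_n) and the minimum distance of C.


Weight distribution: A_0 = 1, A_2 = 1, A_3 = 1, A_4 = 2, A_5 = 3. Minimum distance d = 2.

Enumerate all 2^3 = 8 messages m ∈ F_2^3.
For each, compute codeword c = mG in F_2^8, then tally its weight.
  m = 000 → c = 00000000, weight = 0.
  m = 100 → c = 11001010, weight = 4.
  m = 010 → c = 00101000, weight = 2.
  m = 110 → c = 11100010, weight = 4.
  m = 001 → c = 10011011, weight = 5.
  m = 101 → c = 01010001, weight = 3.
  m = 011 → c = 10110011, weight = 5.
  m = 111 → c = 01111001, weight = 5.
Tally weights:
  weight 0: 1 codewords.
  weight 2: 1 codewords.
  weight 3: 1 codewords.
  weight 4: 2 codewords.
  weight 5: 3 codewords.
Minimum distance d = smallest w > 0 with A_w > 0 = 2.
Sanity: Σ A_w = 8 = 2^3 = 8 ✓.


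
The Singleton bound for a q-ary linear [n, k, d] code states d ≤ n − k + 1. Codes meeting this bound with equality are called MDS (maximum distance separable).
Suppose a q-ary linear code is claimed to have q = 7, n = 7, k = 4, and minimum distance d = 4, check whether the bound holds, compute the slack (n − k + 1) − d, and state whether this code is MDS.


Singleton RHS = n − k + 1 = 4, slack = 0, bound satisfied, MDS.

Singleton bound: d ≤ n − k + 1.
Here n = 7, k = 4, so n − k + 1 = 4.
Given d = 4, check d ≤ 4: YES.
Slack = (n − k + 1) − d = 0.
The code is MDS (slack = 0).
Description: the claimed parameters are [7, 4, 4]_7; such a code would be MDS (meets Singleton bound).


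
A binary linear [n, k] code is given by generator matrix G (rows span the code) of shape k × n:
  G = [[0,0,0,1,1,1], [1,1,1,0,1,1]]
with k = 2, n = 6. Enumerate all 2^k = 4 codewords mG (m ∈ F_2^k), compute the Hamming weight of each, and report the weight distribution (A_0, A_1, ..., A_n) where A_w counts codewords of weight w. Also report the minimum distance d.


Weight distribution: A_0 = 1, A_3 = 1, A_4 = 1, A_5 = 1. Minimum distance d = 3.

Enumerate all 2^2 = 4 messages m ∈ F_2^2.
For each, compute codeword c = mG in F_2^6, then tally its weight.
  m = 00 → c = 000000, weight = 0.
  m = 10 → c = 000111, weight = 3.
  m = 01 → c = 111011, weight = 5.
  m = 11 → c = 111100, weight = 4.
Tally weights:
  weight 0: 1 codewords.
  weight 3: 1 codewords.
  weight 4: 1 codewords.
  weight 5: 1 codewords.
Minimum distance d = smallest w > 0 with A_w > 0 = 3.
Sanity: Σ A_w = 4 = 2^2 = 4 ✓.


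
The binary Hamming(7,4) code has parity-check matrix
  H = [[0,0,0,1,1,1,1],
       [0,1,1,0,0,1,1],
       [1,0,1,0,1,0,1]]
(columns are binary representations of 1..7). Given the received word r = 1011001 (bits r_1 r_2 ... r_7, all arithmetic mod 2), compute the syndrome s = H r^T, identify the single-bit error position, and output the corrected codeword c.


s = (0, 0, 1)^T, error position = 1, corrected codeword c = 0011001

Compute s = H r^T mod 2 one row at a time:
  s_1 = 1 + 0 + 0 + 1 = 2 ≡ 0 (mod 2).
  s_2 = 0 + 1 + 0 + 1 = 2 ≡ 0 (mod 2).
  s_3 = 1 + 1 + 0 + 1 = 3 ≡ 1 (mod 2).
s = (0, 0, 1)^T — this equals column 1 of H (binary 001), so error is at position 1.
Correct: flip bit 1 of r = 1011001 to get c = 0011001.


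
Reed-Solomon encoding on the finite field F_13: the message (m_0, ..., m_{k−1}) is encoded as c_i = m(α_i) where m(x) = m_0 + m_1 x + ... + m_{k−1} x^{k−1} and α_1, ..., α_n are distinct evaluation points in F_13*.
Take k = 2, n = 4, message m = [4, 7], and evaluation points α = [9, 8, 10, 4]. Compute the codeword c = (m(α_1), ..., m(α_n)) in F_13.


c = [2, 8, 9, 6]

Message polynomial: m(x) = 4 + 7·x (mod 13).
For each evaluation point α_i, compute m(α_i) mod 13:
  α_1 = 9: Horner steps 7 → 2, so m(9) = 2.
  α_2 = 8: Horner steps 7 → 8, so m(8) = 8.
  α_3 = 10: Horner steps 7 → 9, so m(10) = 9.
  α_4 = 4: Horner steps 7 → 6, so m(4) = 6.
Codeword c = [2, 8, 9, 6] ∈ F_13^4.


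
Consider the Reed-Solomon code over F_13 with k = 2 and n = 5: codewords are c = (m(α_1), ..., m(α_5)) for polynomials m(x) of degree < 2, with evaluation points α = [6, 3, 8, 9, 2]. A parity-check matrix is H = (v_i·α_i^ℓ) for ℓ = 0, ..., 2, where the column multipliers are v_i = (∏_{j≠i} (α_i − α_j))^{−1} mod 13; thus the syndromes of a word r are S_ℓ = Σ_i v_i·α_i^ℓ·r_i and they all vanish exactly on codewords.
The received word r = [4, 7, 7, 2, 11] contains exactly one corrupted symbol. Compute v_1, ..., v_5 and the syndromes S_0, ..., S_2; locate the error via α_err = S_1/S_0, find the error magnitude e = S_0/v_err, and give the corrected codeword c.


S = (1, 3, 9), error at position 2, error magnitude e = 1, c = [4, 6, 7, 2, 11].

Step 1: column multipliers v_i = (∏_{j≠i}(α_i − α_j))^{−1} mod 13.
  i = 1 (α = 6): (6−3)(6−8)(6−9)(6−2) = 3·(−2)·(−3)·4 = 72 ≡ 7, so v_1 = 7^{−1} = 2 (mod 13).
  i = 2 (α = 3): (3−6)(3−8)(3−9)(3−2) = (−3)·(−5)·(−6)·1 = −90 ≡ 1, so v_2 = 1^{−1} = 1 (mod 13).
  i = 3 (α = 8): (8−6)(8−3)(8−9)(8−2) = 2·5·(−1)·6 = −60 ≡ 5, so v_3 = 5^{−1} = 8 (mod 13).
  i = 4 (α = 9): (9−6)(9−3)(9−8)(9−2) = 3·6·1·7 = 126 ≡ 9, so v_4 = 9^{−1} = 3 (mod 13).
  i = 5 (α = 2): (2−6)(2−3)(2−8)(2−9) = (−4)·(−1)·(−6)·(−7) = 168 ≡ 12, so v_5 = 12^{−1} = 12 (mod 13).
  v = [2, 1, 8, 3, 12].
Step 2: syndromes of r = [4, 7, 7, 2, 11] (all sums mod 13).
  S_0 = Σ v_i r_i = 2·4 + 1·7 + 8·7 + 3·2 + 12·11 = 209 ≡ 1.
  S_1 = Σ v_i α_i r_i = 2·6·4 + 1·3·7 + 8·8·7 + 3·9·2 + 12·2·11 = 835 ≡ 3.
  α_i^2 mod 13 = [10, 9, 12, 3, 4].
  S_2 = Σ v_i α_i^2 r_i = 2·10·4 + 1·9·7 + 8·12·7 + 3·3·2 + 12·4·11 = 1361 ≡ 9.
  S = (1, 3, 9) ≠ 0, so r is not a codeword (an error is present).
Step 3: locate the error. For a single error e at position i, S_ℓ = v_i·e·α_i^ℓ, so α_err = S_1/S_0.
  S_0^{−1} = 1^{−1} = 1 (mod 13), so α_err = 3·1 = 3 ≡ 3 = α_2. Error position i = 2.
  Consistency check: S_2/S_1 = 9·9 = 81 ≡ 3 = α_err ✓ (single-error assumption holds).
Step 4: error magnitude e = S_0/v_2 = S_0·∏_{j≠2}(α_2 − α_j) = 1·1 = 1 ≡ 1 (mod 13).
Step 5: correct position 2: c_2 = r_2 − e = 7 − 1 ≡ 6 (mod 13). Hence c = [4, 6, 7, 2, 11].
  Check: interpolating c through the α_i gives m(x) = 8 + 8·x (degree < 2) with m(α_i) = c_i for every i, so c is indeed a codeword.


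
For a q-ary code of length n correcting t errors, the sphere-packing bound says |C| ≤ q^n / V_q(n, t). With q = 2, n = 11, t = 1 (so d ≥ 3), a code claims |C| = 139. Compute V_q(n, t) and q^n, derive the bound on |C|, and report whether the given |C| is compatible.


V_q(n, t) = 12, q^n = 2048, Hamming bound = 170, |C| = 139 ≤ bound (satisfied).

Step 1: Compute V_q(n, t) = Σ_{j=0}^1 C(n, j) (q−1)^j.
  j = 0: C(11,0)·(1)^0 = 1·1 = 1.
  j = 1: C(11,1)·(1)^1 = 11·1 = 11.
  V_q(n, t) = 1 + 11 = 12.
Step 2: q^n = 2^11 = 2048.
Step 3: Hamming bound ⌊q^n / V_q(n,t)⌋ = ⌊2048/12⌋ = 170.
Step 4: Compare |C| = 139 to 170: satisfied.
The claimed |C| lies below the Hamming bound.


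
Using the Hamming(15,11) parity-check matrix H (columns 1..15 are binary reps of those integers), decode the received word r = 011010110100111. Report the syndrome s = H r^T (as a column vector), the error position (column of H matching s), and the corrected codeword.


s = (1, 1, 0, 1)^T, error position = 13, corrected codeword c = 011010110100011

Compute s = H r^T mod 2 one row at a time:
  s_1 = 1 + 0 + 1 + 0 + 0 + 1 + 1 + 1 = 5 ≡ 1 (mod 2).
  s_2 = 0 + 1 + 0 + 1 + 0 + 1 + 1 + 1 = 5 ≡ 1 (mod 2).
  s_3 = 1 + 1 + 0 + 1 + 1 + 0 + 1 + 1 = 6 ≡ 0 (mod 2).
  s_4 = 0 + 1 + 1 + 1 + 0 + 0 + 1 + 1 = 5 ≡ 1 (mod 2).
s = (1, 1, 0, 1)^T — this equals column 13 of H (binary 1101), so error is at position 13.
Correct: flip bit 13 of r = 011010110100111 to get c = 011010110100011.


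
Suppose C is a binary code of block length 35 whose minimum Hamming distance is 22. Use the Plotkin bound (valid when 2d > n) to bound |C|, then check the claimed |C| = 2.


Plotkin bound M ≤ 4; given |C| = 2 ≤ bound (satisfied).

Check applicability: 2d = 44, n = 35.
2d − n = 9 > 0, so Plotkin applies.
Compute d/(2d−n) = 22/9 ≈ 2.4444.
⌊d/(2d−n)⌋ = 2.
Plotkin bound: M ≤ 2·2 = 4.
Given |C| = 2, check: satisfied.
This |C| is below the Plotkin bound.


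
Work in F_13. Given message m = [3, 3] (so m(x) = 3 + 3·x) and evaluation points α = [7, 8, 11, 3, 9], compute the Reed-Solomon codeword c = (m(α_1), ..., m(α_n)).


c = [11, 1, 10, 12, 4]

Message polynomial: m(x) = 3 + 3·x (mod 13).
For each evaluation point α_i, compute m(α_i) mod 13:
  α_1 = 7: Horner steps 3 → 11, so m(7) = 11.
  α_2 = 8: Horner steps 3 → 1, so m(8) = 1.
  α_3 = 11: Horner steps 3 → 10, so m(11) = 10.
  α_4 = 3: Horner steps 3 → 12, so m(3) = 12.
  α_5 = 9: Horner steps 3 → 4, so m(9) = 4.
Codeword c = [11, 1, 10, 12, 4] ∈ F_13^5.


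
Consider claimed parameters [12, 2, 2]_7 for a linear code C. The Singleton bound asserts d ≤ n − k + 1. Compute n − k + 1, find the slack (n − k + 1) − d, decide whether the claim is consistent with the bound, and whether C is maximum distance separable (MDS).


Singleton RHS = n − k + 1 = 11, slack = 9, bound satisfied, not MDS.

Singleton bound: d ≤ n − k + 1.
Here n = 12, k = 2, so n − k + 1 = 11.
Given d = 2, check d ≤ 11: YES.
Slack = (n − k + 1) − d = 9.
The code is NOT MDS (slack = 9 > 0).
Description: the claimed parameters are [12, 2, 2]_7; such a code would be non-MDS.


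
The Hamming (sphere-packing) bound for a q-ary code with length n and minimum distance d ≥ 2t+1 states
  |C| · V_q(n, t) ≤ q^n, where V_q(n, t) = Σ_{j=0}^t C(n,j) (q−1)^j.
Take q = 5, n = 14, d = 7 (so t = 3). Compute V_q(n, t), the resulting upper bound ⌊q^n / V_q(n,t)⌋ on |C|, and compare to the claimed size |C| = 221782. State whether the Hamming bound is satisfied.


V_q(n, t) = 24809, q^n = 6103515625, Hamming bound = 246020, |C| = 221782 ≤ bound (satisfied).

Step 1: Compute V_q(n, t) = Σ_{j=0}^3 C(n, j) (q−1)^j.
  j = 0: C(14,0)·(4)^0 = 1·1 = 1.
  j = 1: C(14,1)·(4)^1 = 14·4 = 56.
  j = 2: C(14,2)·(4)^2 = 91·16 = 1456.
  j = 3: C(14,3)·(4)^3 = 364·64 = 23296.
  V_q(n, t) = 1 + 56 + 1456 + 23296 = 24809.
Step 2: q^n = 5^14 = 6103515625.
Step 3: Hamming bound ⌊q^n / V_q(n,t)⌋ = ⌊6103515625/24809⌋ = 246020.
Step 4: Compare |C| = 221782 to 246020: satisfied.
The claimed |C| lies below the Hamming bound.


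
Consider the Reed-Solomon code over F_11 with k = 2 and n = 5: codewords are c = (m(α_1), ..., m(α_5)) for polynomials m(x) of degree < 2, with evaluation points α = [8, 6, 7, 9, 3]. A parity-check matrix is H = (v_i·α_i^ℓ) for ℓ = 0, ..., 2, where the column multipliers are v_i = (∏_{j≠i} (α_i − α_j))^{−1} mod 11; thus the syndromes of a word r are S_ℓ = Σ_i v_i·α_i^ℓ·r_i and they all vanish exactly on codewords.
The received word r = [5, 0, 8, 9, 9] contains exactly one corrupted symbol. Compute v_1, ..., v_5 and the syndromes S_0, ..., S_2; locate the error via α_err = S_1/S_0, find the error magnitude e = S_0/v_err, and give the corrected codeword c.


S = (6, 10, 2), error at position 4, error magnitude e = 7, c = [5, 0, 8, 2, 9].

Step 1: column multipliers v_i = (∏_{j≠i}(α_i − α_j))^{−1} mod 11.
  i = 1 (α = 8): (8−6)(8−7)(8−9)(8−3) = 2·1·(−1)·5 = −10 ≡ 1, so v_1 = 1^{−1} = 1 (mod 11).
  i = 2 (α = 6): (6−8)(6−7)(6−9)(6−3) = (−2)·(−1)·(−3)·3 = −18 ≡ 4, so v_2 = 4^{−1} = 3 (mod 11).
  i = 3 (α = 7): (7−8)(7−6)(7−9)(7−3) = (−1)·1·(−2)·4 = 8 ≡ 8, so v_3 = 8^{−1} = 7 (mod 11).
  i = 4 (α = 9): (9−8)(9−6)(9−7)(9−3) = 1·3·2·6 = 36 ≡ 3, so v_4 = 3^{−1} = 4 (mod 11).
  i = 5 (α = 3): (3−8)(3−6)(3−7)(3−9) = (−5)·(−3)·(−4)·(−6) = 360 ≡ 8, so v_5 = 8^{−1} = 7 (mod 11).
  v = [1, 3, 7, 4, 7].
Step 2: syndromes of r = [5, 0, 8, 9, 9] (all sums mod 11).
  S_0 = Σ v_i r_i = 1·5 + 3·0 + 7·8 + 4·9 + 7·9 = 160 ≡ 6.
  S_1 = Σ v_i α_i r_i = 1·8·5 + 3·6·0 + 7·7·8 + 4·9·9 + 7·3·9 = 945 ≡ 10.
  α_i^2 mod 11 = [9, 3, 5, 4, 9].
  S_2 = Σ v_i α_i^2 r_i = 1·9·5 + 3·3·0 + 7·5·8 + 4·4·9 + 7·9·9 = 1036 ≡ 2.
  S = (6, 10, 2) ≠ 0, so r is not a codeword (an error is present).
Step 3: locate the error. For a single error e at position i, S_ℓ = v_i·e·α_i^ℓ, so α_err = S_1/S_0.
  S_0^{−1} = 6^{−1} = 2 (mod 11), so α_err = 10·2 = 20 ≡ 9 = α_4. Error position i = 4.
  Consistency check: S_2/S_1 = 2·10 = 20 ≡ 9 = α_err ✓ (single-error assumption holds).
Step 4: error magnitude e = S_0/v_4 = S_0·∏_{j≠4}(α_4 − α_j) = 6·3 = 18 ≡ 7 (mod 11).
Step 5: correct position 4: c_4 = r_4 − e = 9 − 7 ≡ 2 (mod 11). Hence c = [5, 0, 8, 2, 9].
  Check: interpolating c through the α_i gives m(x) = 7 + 8·x (degree < 2) with m(α_i) = c_i for every i, so c is indeed a codeword.


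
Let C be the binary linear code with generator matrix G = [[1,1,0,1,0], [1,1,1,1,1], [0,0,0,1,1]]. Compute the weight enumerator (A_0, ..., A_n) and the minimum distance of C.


Weight distribution: A_0 = 1, A_2 = 3, A_3 = 3, A_5 = 1. Minimum distance d = 2.

Enumerate all 2^3 = 8 messages m ∈ F_2^3.
For each, compute codeword c = mG in F_2^5, then tally its weight.
  m = 000 → c = 00000, weight = 0.
  m = 100 → c = 11010, weight = 3.
  m = 010 → c = 11111, weight = 5.
  m = 110 → c = 00101, weight = 2.
  m = 001 → c = 00011, weight = 2.
  m = 101 → c = 11001, weight = 3.
  m = 011 → c = 11100, weight = 3.
  m = 111 → c = 00110, weight = 2.
Tally weights:
  weight 0: 1 codewords.
  weight 2: 3 codewords.
  weight 3: 3 codewords.
  weight 5: 1 codewords.
Minimum distance d = smallest w > 0 with A_w > 0 = 2.
Sanity: Σ A_w = 8 = 2^3 = 8 ✓.


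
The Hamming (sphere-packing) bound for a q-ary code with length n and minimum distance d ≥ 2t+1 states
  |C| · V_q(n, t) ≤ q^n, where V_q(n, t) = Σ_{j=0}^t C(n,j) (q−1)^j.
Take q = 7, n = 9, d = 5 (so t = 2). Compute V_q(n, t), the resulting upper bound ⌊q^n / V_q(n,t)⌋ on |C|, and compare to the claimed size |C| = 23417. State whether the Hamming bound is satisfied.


V_q(n, t) = 1351, q^n = 40353607, Hamming bound = 29869, |C| = 23417 ≤ bound (satisfied).

Step 1: Compute V_q(n, t) = Σ_{j=0}^2 C(n, j) (q−1)^j.
  j = 0: C(9,0)·(6)^0 = 1·1 = 1.
  j = 1: C(9,1)·(6)^1 = 9·6 = 54.
  j = 2: C(9,2)·(6)^2 = 36·36 = 1296.
  V_q(n, t) = 1 + 54 + 1296 = 1351.
Step 2: q^n = 7^9 = 40353607.
Step 3: Hamming bound ⌊q^n / V_q(n,t)⌋ = ⌊40353607/1351⌋ = 29869.
Step 4: Compare |C| = 23417 to 29869: satisfied.
The claimed |C| lies below the Hamming bound.


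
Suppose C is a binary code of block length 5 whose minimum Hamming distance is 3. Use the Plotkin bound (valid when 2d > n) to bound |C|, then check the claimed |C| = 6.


Plotkin bound M ≤ 6; given |C| = 6 ≤ bound (satisfied).

Check applicability: 2d = 6, n = 5.
2d − n = 1 > 0, so Plotkin applies.
Compute d/(2d−n) = 3/1 ≈ 3.0000.
⌊d/(2d−n)⌋ = 3.
Plotkin bound: M ≤ 2·3 = 6.
Given |C| = 6, check: satisfied.
This |C| is at the Plotkin bound.


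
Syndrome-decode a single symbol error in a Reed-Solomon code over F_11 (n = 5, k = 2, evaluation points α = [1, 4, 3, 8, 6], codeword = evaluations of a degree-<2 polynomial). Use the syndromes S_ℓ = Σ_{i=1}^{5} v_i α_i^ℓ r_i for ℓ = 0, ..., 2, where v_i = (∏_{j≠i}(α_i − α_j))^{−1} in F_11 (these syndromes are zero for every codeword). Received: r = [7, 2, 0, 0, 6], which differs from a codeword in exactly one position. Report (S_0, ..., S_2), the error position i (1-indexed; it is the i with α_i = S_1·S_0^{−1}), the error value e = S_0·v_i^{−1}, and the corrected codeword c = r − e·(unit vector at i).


S = (9, 6, 4), error at position 4, error magnitude e = 1, c = [7, 2, 0, 10, 6].

Step 1: column multipliers v_i = (∏_{j≠i}(α_i − α_j))^{−1} mod 11.
  i = 1 (α = 1): (1−4)(1−3)(1−8)(1−6) = (−3)·(−2)·(−7)·(−5) = 210 ≡ 1, so v_1 = 1^{−1} = 1 (mod 11).
  i = 2 (α = 4): (4−1)(4−3)(4−8)(4−6) = 3·1·(−4)·(−2) = 24 ≡ 2, so v_2 = 2^{−1} = 6 (mod 11).
  i = 3 (α = 3): (3−1)(3−4)(3−8)(3−6) = 2·(−1)·(−5)·(−3) = −30 ≡ 3, so v_3 = 3^{−1} = 4 (mod 11).
  i = 4 (α = 8): (8−1)(8−4)(8−3)(8−6) = 7·4·5·2 = 280 ≡ 5, so v_4 = 5^{−1} = 9 (mod 11).
  i = 5 (α = 6): (6−1)(6−4)(6−3)(6−8) = 5·2·3·(−2) = −60 ≡ 6, so v_5 = 6^{−1} = 2 (mod 11).
  v = [1, 6, 4, 9, 2].
Step 2: syndromes of r = [7, 2, 0, 0, 6] (all sums mod 11).
  S_0 = Σ v_i r_i = 1·7 + 6·2 + 4·0 + 9·0 + 2·6 = 31 ≡ 9.
  S_1 = Σ v_i α_i r_i = 1·1·7 + 6·4·2 + 4·3·0 + 9·8·0 + 2·6·6 = 127 ≡ 6.
  α_i^2 mod 11 = [1, 5, 9, 9, 3].
  S_2 = Σ v_i α_i^2 r_i = 1·1·7 + 6·5·2 + 4·9·0 + 9·9·0 + 2·3·6 = 103 ≡ 4.
  S = (9, 6, 4) ≠ 0, so r is not a codeword (an error is present).
Step 3: locate the error. For a single error e at position i, S_ℓ = v_i·e·α_i^ℓ, so α_err = S_1/S_0.
  S_0^{−1} = 9^{−1} = 5 (mod 11), so α_err = 6·5 = 30 ≡ 8 = α_4. Error position i = 4.
  Consistency check: S_2/S_1 = 4·2 = 8 ≡ 8 = α_err ✓ (single-error assumption holds).
Step 4: error magnitude e = S_0/v_4 = S_0·∏_{j≠4}(α_4 − α_j) = 9·5 = 45 ≡ 1 (mod 11).
Step 5: correct position 4: c_4 = r_4 − e = 0 − 1 ≡ 10 (mod 11). Hence c = [7, 2, 0, 10, 6].
  Check: interpolating c through the α_i gives m(x) = 5 + 2·x (degree < 2) with m(α_i) = c_i for every i, so c is indeed a codeword.


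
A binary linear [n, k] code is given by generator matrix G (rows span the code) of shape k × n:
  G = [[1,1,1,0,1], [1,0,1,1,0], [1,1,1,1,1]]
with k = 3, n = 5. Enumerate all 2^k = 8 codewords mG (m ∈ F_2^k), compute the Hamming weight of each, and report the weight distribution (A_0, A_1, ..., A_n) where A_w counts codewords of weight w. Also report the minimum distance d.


Weight distribution: A_0 = 1, A_1 = 1, A_2 = 2, A_3 = 2, A_4 = 1, A_5 = 1. Minimum distance d = 1.

Enumerate all 2^3 = 8 messages m ∈ F_2^3.
For each, compute codeword c = mG in F_2^5, then tally its weight.
  m = 000 → c = 00000, weight = 0.
  m = 100 → c = 11101, weight = 4.
  m = 010 → c = 10110, weight = 3.
  m = 110 → c = 01011, weight = 3.
  m = 001 → c = 11111, weight = 5.
  m = 101 → c = 00010, weight = 1.
  m = 011 → c = 01001, weight = 2.
  m = 111 → c = 10100, weight = 2.
Tally weights:
  weight 0: 1 codewords.
  weight 1: 1 codewords.
  weight 2: 2 codewords.
  weight 3: 2 codewords.
  weight 4: 1 codewords.
  weight 5: 1 codewords.
Minimum distance d = smallest w > 0 with A_w > 0 = 1.
Sanity: Σ A_w = 8 = 2^3 = 8 ✓.


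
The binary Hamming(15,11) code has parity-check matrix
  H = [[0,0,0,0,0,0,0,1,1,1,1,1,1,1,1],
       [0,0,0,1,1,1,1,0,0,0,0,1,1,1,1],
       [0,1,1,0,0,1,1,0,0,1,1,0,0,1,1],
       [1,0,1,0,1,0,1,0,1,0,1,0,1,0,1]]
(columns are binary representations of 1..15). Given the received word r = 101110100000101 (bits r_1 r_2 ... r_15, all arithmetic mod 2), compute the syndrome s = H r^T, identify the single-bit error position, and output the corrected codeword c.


s = (0, 1, 1, 0)^T, error position = 6, corrected codeword c = 101111100000101

Compute s = H r^T mod 2 one row at a time:
  s_1 = 0 + 0 + 0 + 0 + 0 + 1 + 0 + 1 = 2 ≡ 0 (mod 2).
  s_2 = 1 + 1 + 0 + 1 + 0 + 1 + 0 + 1 = 5 ≡ 1 (mod 2).
  s_3 = 0 + 1 + 0 + 1 + 0 + 0 + 0 + 1 = 3 ≡ 1 (mod 2).
  s_4 = 1 + 1 + 1 + 1 + 0 + 0 + 1 + 1 = 6 ≡ 0 (mod 2).
s = (0, 1, 1, 0)^T — this equals column 6 of H (binary 0110), so error is at position 6.
Correct: flip bit 6 of r = 101110100000101 to get c = 101111100000101.


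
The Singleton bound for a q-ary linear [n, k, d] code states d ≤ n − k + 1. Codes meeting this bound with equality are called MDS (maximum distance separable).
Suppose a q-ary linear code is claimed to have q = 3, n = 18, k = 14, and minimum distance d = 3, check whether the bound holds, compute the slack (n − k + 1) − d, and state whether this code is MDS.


Singleton RHS = n − k + 1 = 5, slack = 2, bound satisfied, not MDS.

Singleton bound: d ≤ n − k + 1.
Here n = 18, k = 14, so n − k + 1 = 5.
Given d = 3, check d ≤ 5: YES.
Slack = (n − k + 1) − d = 2.
The code is NOT MDS (slack = 2 > 0).
Description: the claimed parameters are [18, 14, 3]_3; such a code would be non-MDS.


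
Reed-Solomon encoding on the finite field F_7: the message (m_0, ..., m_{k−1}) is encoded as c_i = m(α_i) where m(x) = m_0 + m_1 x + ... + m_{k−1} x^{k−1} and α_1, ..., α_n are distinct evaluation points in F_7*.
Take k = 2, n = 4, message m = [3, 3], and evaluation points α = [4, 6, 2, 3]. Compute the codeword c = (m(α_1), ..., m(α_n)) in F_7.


c = [1, 0, 2, 5]

Message polynomial: m(x) = 3 + 3·x (mod 7).
For each evaluation point α_i, compute m(α_i) mod 7:
  α_1 = 4: Horner steps 3 → 1, so m(4) = 1.
  α_2 = 6: Horner steps 3 → 0, so m(6) = 0.
  α_3 = 2: Horner steps 3 → 2, so m(2) = 2.
  α_4 = 3: Horner steps 3 → 5, so m(3) = 5.
Codeword c = [1, 0, 2, 5] ∈ F_7^4.


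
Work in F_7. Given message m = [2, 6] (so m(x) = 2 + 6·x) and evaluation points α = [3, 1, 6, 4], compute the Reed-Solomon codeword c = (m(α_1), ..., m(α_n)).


c = [6, 1, 3, 5]

Message polynomial: m(x) = 2 + 6·x (mod 7).
For each evaluation point α_i, compute m(α_i) mod 7:
  α_1 = 3: Horner steps 6 → 6, so m(3) = 6.
  α_2 = 1: Horner steps 6 → 1, so m(1) = 1.
  α_3 = 6: Horner steps 6 → 3, so m(6) = 3.
  α_4 = 4: Horner steps 6 → 5, so m(4) = 5.
Codeword c = [6, 1, 3, 5] ∈ F_7^4.


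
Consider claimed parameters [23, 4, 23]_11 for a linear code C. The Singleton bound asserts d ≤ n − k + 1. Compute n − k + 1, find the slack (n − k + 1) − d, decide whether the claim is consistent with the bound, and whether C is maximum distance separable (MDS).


Singleton RHS = n − k + 1 = 20, slack = -3, bound violated (no such code; not MDS).

Singleton bound: d ≤ n − k + 1.
Here n = 23, k = 4, so n − k + 1 = 20.
Given d = 23, check d ≤ 20: NO.
Slack = (n − k + 1) − d = -3.
The slack is negative: d = 23 exceeds n − k + 1 = 20 by 3, so the Singleton bound is violated and no linear [23, 4, 23]_11 code can exist. In particular it is not MDS (MDS requires d = n − k + 1 exactly).
Description: the claimed parameters are [23, 4, 23]_11; such a code would be impossible (violates the Singleton bound).


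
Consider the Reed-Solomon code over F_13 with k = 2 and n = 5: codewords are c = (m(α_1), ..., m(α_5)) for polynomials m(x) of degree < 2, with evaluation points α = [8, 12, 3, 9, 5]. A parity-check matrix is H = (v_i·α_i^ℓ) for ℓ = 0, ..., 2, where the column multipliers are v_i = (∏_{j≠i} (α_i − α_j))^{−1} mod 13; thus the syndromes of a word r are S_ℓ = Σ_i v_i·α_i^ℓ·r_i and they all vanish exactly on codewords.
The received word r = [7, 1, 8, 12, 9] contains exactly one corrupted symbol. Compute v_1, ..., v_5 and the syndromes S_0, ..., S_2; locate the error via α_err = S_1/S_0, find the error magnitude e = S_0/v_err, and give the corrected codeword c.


S = (4, 7, 9), error at position 5, error magnitude e = 4, c = [7, 1, 8, 12, 5].

Step 1: column multipliers v_i = (∏_{j≠i}(α_i − α_j))^{−1} mod 13.
  i = 1 (α = 8): (8−12)(8−3)(8−9)(8−5) = (−4)·5·(−1)·3 = 60 ≡ 8, so v_1 = 8^{−1} = 5 (mod 13).
  i = 2 (α = 12): (12−8)(12−3)(12−9)(12−5) = 4·9·3·7 = 756 ≡ 2, so v_2 = 2^{−1} = 7 (mod 13).
  i = 3 (α = 3): (3−8)(3−12)(3−9)(3−5) = (−5)·(−9)·(−6)·(−2) = 540 ≡ 7, so v_3 = 7^{−1} = 2 (mod 13).
  i = 4 (α = 9): (9−8)(9−12)(9−3)(9−5) = 1·(−3)·6·4 = −72 ≡ 6, so v_4 = 6^{−1} = 11 (mod 13).
  i = 5 (α = 5): (5−8)(5−12)(5−3)(5−9) = (−3)·(−7)·2·(−4) = −168 ≡ 1, so v_5 = 1^{−1} = 1 (mod 13).
  v = [5, 7, 2, 11, 1].
Step 2: syndromes of r = [7, 1, 8, 12, 9] (all sums mod 13).
  S_0 = Σ v_i r_i = 5·7 + 7·1 + 2·8 + 11·12 + 1·9 = 199 ≡ 4.
  S_1 = Σ v_i α_i r_i = 5·8·7 + 7·12·1 + 2·3·8 + 11·9·12 + 1·5·9 = 1645 ≡ 7.
  α_i^2 mod 13 = [12, 1, 9, 3, 12].
  S_2 = Σ v_i α_i^2 r_i = 5·12·7 + 7·1·1 + 2·9·8 + 11·3·12 + 1·12·9 = 1075 ≡ 9.
  S = (4, 7, 9) ≠ 0, so r is not a codeword (an error is present).
Step 3: locate the error. For a single error e at position i, S_ℓ = v_i·e·α_i^ℓ, so α_err = S_1/S_0.
  S_0^{−1} = 4^{−1} = 10 (mod 13), so α_err = 7·10 = 70 ≡ 5 = α_5. Error position i = 5.
  Consistency check: S_2/S_1 = 9·2 = 18 ≡ 5 = α_err ✓ (single-error assumption holds).
Step 4: error magnitude e = S_0/v_5 = S_0·∏_{j≠5}(α_5 − α_j) = 4·1 = 4 ≡ 4 (mod 13).
Step 5: correct position 5: c_5 = r_5 − e = 9 − 4 ≡ 5 (mod 13). Hence c = [7, 1, 8, 12, 5].
  Check: interpolating c through the α_i gives m(x) = 6 + 5·x (degree < 2) with m(α_i) = c_i for every i, so c is indeed a codeword.
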